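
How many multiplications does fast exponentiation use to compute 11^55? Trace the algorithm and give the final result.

Computing 11^55 by squaring (build up from 11^1; each line after the first costs one multiplication):

11^1 = 11
11^2 = (11^1)^2 = 11^2 = 121
11^3 = 11 * 11^2 = 11 * 121 = 1331
11^6 = (11^3)^2 = 1331^2 = 1771561
11^12 = (11^6)^2 = 1771561^2 = 3138428376721
11^13 = 11 * 11^12 = 11 * 3138428376721 = 34522712143931
11^26 = (11^13)^2 = 34522712143931^2 = 1191817653772720942460132761
11^27 = 11 * 11^26 = 11 * 1191817653772720942460132761 = 13109994191499930367061460371
11^54 = (11^27)^2 = 13109994191499930367061460371^2 = 171871947701161912897410416779483616222663749691203457641
11^55 = 11 * 11^54 = 11 * 171871947701161912897410416779483616222663749691203457641 = 1890591424712781041871514584574319778449301246603238034051

Result: 1890591424712781041871514584574319778449301246603238034051
Multiplications needed: 9 (9 lines after 11^1)

11^55 = 1890591424712781041871514584574319778449301246603238034051. Using exponentiation by squaring, this requires 9 multiplications. The key idea: if the exponent is even, square the half-power; if odd, multiply by the base once.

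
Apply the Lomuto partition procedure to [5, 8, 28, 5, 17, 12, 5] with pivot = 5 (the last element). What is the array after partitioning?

Lomuto partition with pivot = 5:

Initial array: [5, 8, 28, 5, 17, 12, 5]

arr[0]=5 <= 5: swap with position 0, array becomes [5, 8, 28, 5, 17, 12, 5]
arr[1]=8 > 5: no swap
arr[2]=28 > 5: no swap
arr[3]=5 <= 5: swap with position 1, array becomes [5, 5, 28, 8, 17, 12, 5]
arr[4]=17 > 5: no swap
arr[5]=12 > 5: no swap

Place pivot at position 2: [5, 5, 5, 8, 17, 12, 28]
Pivot position: 2

After partitioning with pivot 5, the array becomes [5, 5, 5, 8, 17, 12, 28]. The pivot is placed at index 2. All elements to the left of the pivot are <= 5, and all elements to the right are > 5.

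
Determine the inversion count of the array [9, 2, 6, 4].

Finding inversions in [9, 2, 6, 4]:

(0, 1): arr[0]=9 > arr[1]=2
(0, 2): arr[0]=9 > arr[2]=6
(0, 3): arr[0]=9 > arr[3]=4
(2, 3): arr[2]=6 > arr[3]=4

Total inversions: 4

The array has 4 inversion(s): (0,1), (0,2), (0,3), (2,3). Each pair (i,j) satisfies i < j and arr[i] > arr[j].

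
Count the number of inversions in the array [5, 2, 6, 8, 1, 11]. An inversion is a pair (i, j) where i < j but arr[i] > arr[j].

Finding inversions in [5, 2, 6, 8, 1, 11]:

(0, 1): arr[0]=5 > arr[1]=2
(0, 4): arr[0]=5 > arr[4]=1
(1, 4): arr[1]=2 > arr[4]=1
(2, 4): arr[2]=6 > arr[4]=1
(3, 4): arr[3]=8 > arr[4]=1

Total inversions: 5

The array has 5 inversion(s): (0,1), (0,4), (1,4), (2,4), (3,4). Each pair (i,j) satisfies i < j and arr[i] > arr[j].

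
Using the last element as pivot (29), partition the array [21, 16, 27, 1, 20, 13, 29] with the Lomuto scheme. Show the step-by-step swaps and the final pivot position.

Lomuto partition with pivot = 29:

Initial array: [21, 16, 27, 1, 20, 13, 29]

arr[0]=21 <= 29: swap with position 0, array becomes [21, 16, 27, 1, 20, 13, 29]
arr[1]=16 <= 29: swap with position 1, array becomes [21, 16, 27, 1, 20, 13, 29]
arr[2]=27 <= 29: swap with position 2, array becomes [21, 16, 27, 1, 20, 13, 29]
arr[3]=1 <= 29: swap with position 3, array becomes [21, 16, 27, 1, 20, 13, 29]
arr[4]=20 <= 29: swap with position 4, array becomes [21, 16, 27, 1, 20, 13, 29]
arr[5]=13 <= 29: swap with position 5, array becomes [21, 16, 27, 1, 20, 13, 29]

Place pivot at position 6: [21, 16, 27, 1, 20, 13, 29]
Pivot position: 6

After partitioning with pivot 29, the array becomes [21, 16, 27, 1, 20, 13, 29]. The pivot is placed at index 6. All elements to the left of the pivot are <= 29, and all elements to the right are > 29.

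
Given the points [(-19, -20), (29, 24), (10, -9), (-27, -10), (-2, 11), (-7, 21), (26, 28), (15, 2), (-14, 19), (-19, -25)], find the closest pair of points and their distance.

Computing all pairwise distances among 10 points:

d((-19, -20), (29, 24)) = 65.1153
d((-19, -20), (10, -9)) = 31.0161
d((-19, -20), (-27, -10)) = 12.8062
d((-19, -20), (-2, 11)) = 35.3553
d((-19, -20), (-7, 21)) = 42.72
d((-19, -20), (26, 28)) = 65.7951
d((-19, -20), (15, 2)) = 40.4969
d((-19, -20), (-14, 19)) = 39.3192
d((-19, -20), (-19, -25)) = 5.0 <-- minimum
d((29, 24), (10, -9)) = 38.0789
d((29, 24), (-27, -10)) = 65.5134
d((29, 24), (-2, 11)) = 33.6155
d((29, 24), (-7, 21)) = 36.1248
d((29, 24), (26, 28)) = 5.0 <-- minimum
d((29, 24), (15, 2)) = 26.0768
d((29, 24), (-14, 19)) = 43.2897
d((29, 24), (-19, -25)) = 68.593
d((10, -9), (-27, -10)) = 37.0135
d((10, -9), (-2, 11)) = 23.3238
d((10, -9), (-7, 21)) = 34.4819
d((10, -9), (26, 28)) = 40.3113
d((10, -9), (15, 2)) = 12.083
d((10, -9), (-14, 19)) = 36.8782
d((10, -9), (-19, -25)) = 33.121
d((-27, -10), (-2, 11)) = 32.6497
d((-27, -10), (-7, 21)) = 36.8917
d((-27, -10), (26, 28)) = 65.215
d((-27, -10), (15, 2)) = 43.6807
d((-27, -10), (-14, 19)) = 31.7805
d((-27, -10), (-19, -25)) = 17.0
d((-2, 11), (-7, 21)) = 11.1803
d((-2, 11), (26, 28)) = 32.7567
d((-2, 11), (15, 2)) = 19.2354
d((-2, 11), (-14, 19)) = 14.4222
d((-2, 11), (-19, -25)) = 39.8121
d((-7, 21), (26, 28)) = 33.7343
d((-7, 21), (15, 2)) = 29.0689
d((-7, 21), (-14, 19)) = 7.2801
d((-7, 21), (-19, -25)) = 47.5395
d((26, 28), (15, 2)) = 28.2312
d((26, 28), (-14, 19)) = 41.0
d((26, 28), (-19, -25)) = 69.527
d((15, 2), (-14, 19)) = 33.6155
d((15, 2), (-19, -25)) = 43.4166
d((-14, 19), (-19, -25)) = 44.2832

Minimum distance: 5.0 (tie among 2 pairs: (-19, -20) and (-19, -25); (29, 24) and (26, 28))

The minimum Euclidean distance is 5.0. There is a tie: 2 pairs achieve this minimum — (-19, -20) and (-19, -25); (29, 24) and (26, 28). Any of these is a valid closest pair. For 10 points, brute-force pairwise comparison is shown above. For large n, the divide-and-conquer algorithm (sort by x, recurse on halves, check the dividing strip) achieves O(n log n).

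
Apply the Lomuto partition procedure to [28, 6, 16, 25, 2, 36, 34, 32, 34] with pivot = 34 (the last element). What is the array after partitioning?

Lomuto partition with pivot = 34:

Initial array: [28, 6, 16, 25, 2, 36, 34, 32, 34]

arr[0]=28 <= 34: swap with position 0, array becomes [28, 6, 16, 25, 2, 36, 34, 32, 34]
arr[1]=6 <= 34: swap with position 1, array becomes [28, 6, 16, 25, 2, 36, 34, 32, 34]
arr[2]=16 <= 34: swap with position 2, array becomes [28, 6, 16, 25, 2, 36, 34, 32, 34]
arr[3]=25 <= 34: swap with position 3, array becomes [28, 6, 16, 25, 2, 36, 34, 32, 34]
arr[4]=2 <= 34: swap with position 4, array becomes [28, 6, 16, 25, 2, 36, 34, 32, 34]
arr[5]=36 > 34: no swap
arr[6]=34 <= 34: swap with position 5, array becomes [28, 6, 16, 25, 2, 34, 36, 32, 34]
arr[7]=32 <= 34: swap with position 6, array becomes [28, 6, 16, 25, 2, 34, 32, 36, 34]

Place pivot at position 7: [28, 6, 16, 25, 2, 34, 32, 34, 36]
Pivot position: 7

After partitioning with pivot 34, the array becomes [28, 6, 16, 25, 2, 34, 32, 34, 36]. The pivot is placed at index 7. All elements to the left of the pivot are <= 34, and all elements to the right are > 34.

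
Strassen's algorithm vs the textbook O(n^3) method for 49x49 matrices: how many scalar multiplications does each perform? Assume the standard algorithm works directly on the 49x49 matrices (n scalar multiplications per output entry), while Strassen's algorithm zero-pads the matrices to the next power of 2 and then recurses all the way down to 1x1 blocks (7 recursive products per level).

Matrix multiplication for 49x49 matrices:

Strassen's algorithm requires power-of-2 dimensions. Pad 49x49 to 64x64 (next power of 2).

Standard algorithm: 49^3 = 117649 multiplications
Strassen's algorithm: 7^(log2(64)) = 7^6 = 117649 multiplications
Savings: 117649 - 117649 = 0 multiplications

Standard: 117649 multiplications (49^3). Strassen: 117649 multiplications (7^6, after padding to 64x64). Strassen reduces 8 recursive multiplications to 7 at each level.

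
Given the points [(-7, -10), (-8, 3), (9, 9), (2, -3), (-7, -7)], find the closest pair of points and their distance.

Computing all pairwise distances among 5 points:

d((-7, -10), (-8, 3)) = 13.0384
d((-7, -10), (9, 9)) = 24.8395
d((-7, -10), (2, -3)) = 11.4018
d((-7, -10), (-7, -7)) = 3.0 <-- minimum
d((-8, 3), (9, 9)) = 18.0278
d((-8, 3), (2, -3)) = 11.6619
d((-8, 3), (-7, -7)) = 10.0499
d((9, 9), (2, -3)) = 13.8924
d((9, 9), (-7, -7)) = 22.6274
d((2, -3), (-7, -7)) = 9.8489

Closest pair: (-7, -10) and (-7, -7) with distance 3.0

The closest pair is (-7, -10) and (-7, -7) with Euclidean distance 3.0. For 5 points, brute-force pairwise comparison is shown above. For large n, the divide-and-conquer algorithm (sort by x, recurse on halves, check the dividing strip) achieves O(n log n).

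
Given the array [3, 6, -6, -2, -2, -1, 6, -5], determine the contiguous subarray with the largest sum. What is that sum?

Using Kadane's algorithm on [3, 6, -6, -2, -2, -1, 6, -5]:

Scanning through the array:
Position 1 (value 6): max_ending_here = 9, max_so_far = 9
Position 2 (value -6): max_ending_here = 3, max_so_far = 9
Position 3 (value -2): max_ending_here = 1, max_so_far = 9
Position 4 (value -2): max_ending_here = -1, max_so_far = 9
Position 5 (value -1): max_ending_here = -1, max_so_far = 9
Position 6 (value 6): max_ending_here = 6, max_so_far = 9
Position 7 (value -5): max_ending_here = 1, max_so_far = 9

Maximum subarray: [3, 6]
Maximum sum: 9

The maximum subarray is [3, 6] with sum 9. This subarray runs from index 0 to index 1.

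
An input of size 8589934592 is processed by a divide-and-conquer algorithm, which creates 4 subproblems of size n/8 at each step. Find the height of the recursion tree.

For divide and conquer with division factor 8:

Problem sizes at each level:
Level 0: 8589934592
Level 1: 1073741824
Level 2: 134217728
Level 3: 16777216
Level 4: 2097152
Level 5: 262144
Level 6: 32768
Level 7: 4096
Level 8: 512
Level 9: 64
Level 10: 8
Level 11: 1

The root is level 0 and the size-1 base case is level 11 (the tree spans levels 0 through 11, i.e. 12 levels counting the root), so the depth is the number of divisions: log_8(8589934592) = 11

The recursion tree depth is log_8(8589934592) = 11. At each level, the problem size is divided by 8, so it takes 11 divisions to reduce to a base case of size 1. The algorithm makes 4 recursive calls at each level.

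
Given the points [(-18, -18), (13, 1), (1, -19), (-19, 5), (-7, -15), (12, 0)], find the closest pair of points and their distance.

Computing all pairwise distances among 6 points:

d((-18, -18), (13, 1)) = 36.3593
d((-18, -18), (1, -19)) = 19.0263
d((-18, -18), (-19, 5)) = 23.0217
d((-18, -18), (-7, -15)) = 11.4018
d((-18, -18), (12, 0)) = 34.9857
d((13, 1), (1, -19)) = 23.3238
d((13, 1), (-19, 5)) = 32.249
d((13, 1), (-7, -15)) = 25.6125
d((13, 1), (12, 0)) = 1.4142 <-- minimum
d((1, -19), (-19, 5)) = 31.241
d((1, -19), (-7, -15)) = 8.9443
d((1, -19), (12, 0)) = 21.9545
d((-19, 5), (-7, -15)) = 23.3238
d((-19, 5), (12, 0)) = 31.4006
d((-7, -15), (12, 0)) = 24.2074

Closest pair: (13, 1) and (12, 0) with distance 1.4142

The closest pair is (13, 1) and (12, 0) with Euclidean distance 1.4142. For 6 points, brute-force pairwise comparison is shown above. For large n, the divide-and-conquer algorithm (sort by x, recurse on halves, check the dividing strip) achieves O(n log n).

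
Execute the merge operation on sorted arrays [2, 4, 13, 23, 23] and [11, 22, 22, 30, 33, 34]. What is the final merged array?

Merging process:

Compare 2 vs 11: take 2 from left. Merged: [2]
Compare 4 vs 11: take 4 from left. Merged: [2, 4]
Compare 13 vs 11: take 11 from right. Merged: [2, 4, 11]
Compare 13 vs 22: take 13 from left. Merged: [2, 4, 11, 13]
Compare 23 vs 22: take 22 from right. Merged: [2, 4, 11, 13, 22]
Compare 23 vs 22: take 22 from right. Merged: [2, 4, 11, 13, 22, 22]
Compare 23 vs 30: take 23 from left. Merged: [2, 4, 11, 13, 22, 22, 23]
Compare 23 vs 30: take 23 from left. Merged: [2, 4, 11, 13, 22, 22, 23, 23]
Append remaining from right: [30, 33, 34]. Merged: [2, 4, 11, 13, 22, 22, 23, 23, 30, 33, 34]

Final merged array: [2, 4, 11, 13, 22, 22, 23, 23, 30, 33, 34]
Total comparisons: 8

The merged array is [2, 4, 11, 13, 22, 22, 23, 23, 30, 33, 34], requiring 8 comparisons. The merge step runs in O(n) time where n is the total number of elements.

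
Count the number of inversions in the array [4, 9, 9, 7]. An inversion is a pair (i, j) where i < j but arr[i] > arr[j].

Finding inversions in [4, 9, 9, 7]:

(1, 3): arr[1]=9 > arr[3]=7
(2, 3): arr[2]=9 > arr[3]=7

Total inversions: 2

The array has 2 inversion(s): (1,3), (2,3). Each pair (i,j) satisfies i < j and arr[i] > arr[j].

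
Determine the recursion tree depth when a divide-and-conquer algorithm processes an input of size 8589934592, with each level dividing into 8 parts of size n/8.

For divide and conquer with division factor 8:

Problem sizes at each level:
Level 0: 8589934592
Level 1: 1073741824
Level 2: 134217728
Level 3: 16777216
Level 4: 2097152
Level 5: 262144
Level 6: 32768
Level 7: 4096
Level 8: 512
Level 9: 64
Level 10: 8
Level 11: 1

The root is level 0 and the size-1 base case is level 11 (the tree spans levels 0 through 11, i.e. 12 levels counting the root), so the depth is the number of divisions: log_8(8589934592) = 11

The recursion tree depth is log_8(8589934592) = 11. At each level, the problem size is divided by 8, so it takes 11 divisions to reduce to a base case of size 1. The algorithm makes 8 recursive calls at each level.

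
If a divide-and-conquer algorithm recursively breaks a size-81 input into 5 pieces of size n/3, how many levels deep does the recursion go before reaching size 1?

For divide and conquer with division factor 3:

Problem sizes at each level:
Level 0: 81
Level 1: 27
Level 2: 9
Level 3: 3
Level 4: 1

The root is level 0 and the size-1 base case is level 4 (the tree spans levels 0 through 4, i.e. 5 levels counting the root), so the depth is the number of divisions: log_3(81) = 4

The recursion tree depth is log_3(81) = 4. At each level, the problem size is divided by 3, so it takes 4 divisions to reduce to a base case of size 1. The algorithm makes 5 recursive calls at each level.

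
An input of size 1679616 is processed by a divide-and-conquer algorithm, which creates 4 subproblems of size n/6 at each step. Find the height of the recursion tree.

For divide and conquer with division factor 6:

Problem sizes at each level:
Level 0: 1679616
Level 1: 279936
Level 2: 46656
Level 3: 7776
Level 4: 1296
Level 5: 216
Level 6: 36
Level 7: 6
Level 8: 1

The root is level 0 and the size-1 base case is level 8 (the tree spans levels 0 through 8, i.e. 9 levels counting the root), so the depth is the number of divisions: log_6(1679616) = 8

The recursion tree depth is log_6(1679616) = 8. At each level, the problem size is divided by 6, so it takes 8 divisions to reduce to a base case of size 1. The algorithm makes 4 recursive calls at each level.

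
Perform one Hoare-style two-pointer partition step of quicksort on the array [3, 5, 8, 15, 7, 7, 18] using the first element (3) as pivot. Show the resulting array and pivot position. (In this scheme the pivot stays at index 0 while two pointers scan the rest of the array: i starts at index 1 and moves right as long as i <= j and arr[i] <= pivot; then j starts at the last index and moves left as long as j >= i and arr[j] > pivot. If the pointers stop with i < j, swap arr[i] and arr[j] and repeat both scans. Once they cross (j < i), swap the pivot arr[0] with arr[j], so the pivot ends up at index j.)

Hoare-style two-pointer partition with pivot = 3:

Initial array: [3, 5, 8, 15, 7, 7, 18]

Pointers start at i = 1, j = 6.
i ends at 1, j ends at 0: the pointers have crossed (j < i), so scanning stops.

j = 0, so swapping arr[0] with arr[j] leaves the pivot at position 0: [3, 5, 8, 15, 7, 7, 18]
Pivot position: 0

After partitioning with pivot 3, the array becomes [3, 5, 8, 15, 7, 7, 18]. The pivot is placed at index 0. All elements to the left of the pivot are <= 3, and all elements to the right are > 3.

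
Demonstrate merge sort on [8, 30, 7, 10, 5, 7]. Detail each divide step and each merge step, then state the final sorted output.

Merge sort trace:

Split: [8, 30, 7, 10, 5, 7] -> [8, 30, 7] and [10, 5, 7]
  Split: [8, 30, 7] -> [8] and [30, 7]
    Split: [30, 7] -> [30] and [7]
    Merge: [30] + [7] -> [7, 30]
  Merge: [8] + [7, 30] -> [7, 8, 30]
  Split: [10, 5, 7] -> [10] and [5, 7]
    Split: [5, 7] -> [5] and [7]
    Merge: [5] + [7] -> [5, 7]
  Merge: [10] + [5, 7] -> [5, 7, 10]
Merge: [7, 8, 30] + [5, 7, 10] -> [5, 7, 7, 8, 10, 30]

Final sorted array: [5, 7, 7, 8, 10, 30]

The merge sort proceeds by recursively splitting the array and merging sorted halves.
After all merges, the sorted array is [5, 7, 7, 8, 10, 30].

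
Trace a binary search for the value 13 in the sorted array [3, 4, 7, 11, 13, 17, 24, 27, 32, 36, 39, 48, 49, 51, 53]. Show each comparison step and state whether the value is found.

Binary search for 13 in [3, 4, 7, 11, 13, 17, 24, 27, 32, 36, 39, 48, 49, 51, 53]:

lo=0, hi=14, mid=7, arr[mid]=27 -> 27 > 13, search left half
lo=0, hi=6, mid=3, arr[mid]=11 -> 11 < 13, search right half
lo=4, hi=6, mid=5, arr[mid]=17 -> 17 > 13, search left half
lo=4, hi=4, mid=4, arr[mid]=13 -> Found target at index 4!

Binary search finds 13 at index 4 after 4 comparisons. The search repeatedly halves the search space by comparing with the middle element.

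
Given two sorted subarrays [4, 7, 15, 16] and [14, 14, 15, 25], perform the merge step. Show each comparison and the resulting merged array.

Merging process:

Compare 4 vs 14: take 4 from left. Merged: [4]
Compare 7 vs 14: take 7 from left. Merged: [4, 7]
Compare 15 vs 14: take 14 from right. Merged: [4, 7, 14]
Compare 15 vs 14: take 14 from right. Merged: [4, 7, 14, 14]
Compare 15 vs 15: take 15 from left. Merged: [4, 7, 14, 14, 15]
Compare 16 vs 15: take 15 from right. Merged: [4, 7, 14, 14, 15, 15]
Compare 16 vs 25: take 16 from left. Merged: [4, 7, 14, 14, 15, 15, 16]
Append remaining from right: [25]. Merged: [4, 7, 14, 14, 15, 15, 16, 25]

Final merged array: [4, 7, 14, 14, 15, 15, 16, 25]
Total comparisons: 7

The merged array is [4, 7, 14, 14, 15, 15, 16, 25], requiring 7 comparisons. The merge step runs in O(n) time where n is the total number of elements.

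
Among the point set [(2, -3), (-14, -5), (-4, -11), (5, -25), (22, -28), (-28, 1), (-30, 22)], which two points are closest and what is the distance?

Computing all pairwise distances among 7 points:

d((2, -3), (-14, -5)) = 16.1245
d((2, -3), (-4, -11)) = 10.0 <-- minimum
d((2, -3), (5, -25)) = 22.2036
d((2, -3), (22, -28)) = 32.0156
d((2, -3), (-28, 1)) = 30.2655
d((2, -3), (-30, 22)) = 40.6079
d((-14, -5), (-4, -11)) = 11.6619
d((-14, -5), (5, -25)) = 27.5862
d((-14, -5), (22, -28)) = 42.72
d((-14, -5), (-28, 1)) = 15.2315
d((-14, -5), (-30, 22)) = 31.3847
d((-4, -11), (5, -25)) = 16.6433
d((-4, -11), (22, -28)) = 31.0644
d((-4, -11), (-28, 1)) = 26.8328
d((-4, -11), (-30, 22)) = 42.0119
d((5, -25), (22, -28)) = 17.2627
d((5, -25), (-28, 1)) = 42.0119
d((5, -25), (-30, 22)) = 58.6003
d((22, -28), (-28, 1)) = 57.8014
d((22, -28), (-30, 22)) = 72.1388
d((-28, 1), (-30, 22)) = 21.095

Closest pair: (2, -3) and (-4, -11) with distance 10.0

The closest pair is (2, -3) and (-4, -11) with Euclidean distance 10.0. For 7 points, brute-force pairwise comparison is shown above. For large n, the divide-and-conquer algorithm (sort by x, recurse on halves, check the dividing strip) achieves O(n log n).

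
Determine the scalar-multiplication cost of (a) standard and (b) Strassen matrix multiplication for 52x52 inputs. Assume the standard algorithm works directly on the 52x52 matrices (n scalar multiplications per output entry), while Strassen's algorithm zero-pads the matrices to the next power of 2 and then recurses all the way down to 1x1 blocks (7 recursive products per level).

Matrix multiplication for 52x52 matrices:

Strassen's algorithm requires power-of-2 dimensions. Pad 52x52 to 64x64 (next power of 2).

Standard algorithm: 52^3 = 140608 multiplications
Strassen's algorithm: 7^(log2(64)) = 7^6 = 117649 multiplications
Savings: 140608 - 117649 = 22959 multiplications

Standard: 140608 multiplications (52^3). Strassen: 117649 multiplications (7^6, after padding to 64x64). Strassen reduces 8 recursive multiplications to 7 at each level.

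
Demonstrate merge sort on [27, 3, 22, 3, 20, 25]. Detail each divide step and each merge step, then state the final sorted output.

Merge sort trace:

Split: [27, 3, 22, 3, 20, 25] -> [27, 3, 22] and [3, 20, 25]
  Split: [27, 3, 22] -> [27] and [3, 22]
    Split: [3, 22] -> [3] and [22]
    Merge: [3] + [22] -> [3, 22]
  Merge: [27] + [3, 22] -> [3, 22, 27]
  Split: [3, 20, 25] -> [3] and [20, 25]
    Split: [20, 25] -> [20] and [25]
    Merge: [20] + [25] -> [20, 25]
  Merge: [3] + [20, 25] -> [3, 20, 25]
Merge: [3, 22, 27] + [3, 20, 25] -> [3, 3, 20, 22, 25, 27]

Final sorted array: [3, 3, 20, 22, 25, 27]

The merge sort proceeds by recursively splitting the array and merging sorted halves.
After all merges, the sorted array is [3, 3, 20, 22, 25, 27].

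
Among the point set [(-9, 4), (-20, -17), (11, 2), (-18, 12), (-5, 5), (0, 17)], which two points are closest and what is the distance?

Computing all pairwise distances among 6 points:

d((-9, 4), (-20, -17)) = 23.7065
d((-9, 4), (11, 2)) = 20.0998
d((-9, 4), (-18, 12)) = 12.0416
d((-9, 4), (-5, 5)) = 4.1231 <-- minimum
d((-9, 4), (0, 17)) = 15.8114
d((-20, -17), (11, 2)) = 36.3593
d((-20, -17), (-18, 12)) = 29.0689
d((-20, -17), (-5, 5)) = 26.6271
d((-20, -17), (0, 17)) = 39.4462
d((11, 2), (-18, 12)) = 30.6757
d((11, 2), (-5, 5)) = 16.2788
d((11, 2), (0, 17)) = 18.6011
d((-18, 12), (-5, 5)) = 14.7648
d((-18, 12), (0, 17)) = 18.6815
d((-5, 5), (0, 17)) = 13.0

Closest pair: (-9, 4) and (-5, 5) with distance 4.1231

The closest pair is (-9, 4) and (-5, 5) with Euclidean distance 4.1231. For 6 points, brute-force pairwise comparison is shown above. For large n, the divide-and-conquer algorithm (sort by x, recurse on halves, check the dividing strip) achieves O(n log n).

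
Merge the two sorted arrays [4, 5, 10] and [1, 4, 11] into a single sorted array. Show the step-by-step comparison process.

Merging process:

Compare 4 vs 1: take 1 from right. Merged: [1]
Compare 4 vs 4: take 4 from left. Merged: [1, 4]
Compare 5 vs 4: take 4 from right. Merged: [1, 4, 4]
Compare 5 vs 11: take 5 from left. Merged: [1, 4, 4, 5]
Compare 10 vs 11: take 10 from left. Merged: [1, 4, 4, 5, 10]
Append remaining from right: [11]. Merged: [1, 4, 4, 5, 10, 11]

Final merged array: [1, 4, 4, 5, 10, 11]
Total comparisons: 5

The merged array is [1, 4, 4, 5, 10, 11], requiring 5 comparisons. The merge step runs in O(n) time where n is the total number of elements.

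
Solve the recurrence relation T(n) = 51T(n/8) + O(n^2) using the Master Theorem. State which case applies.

Master Theorem for T(n) = 51T(n/8) + O(n^2):

a = 51, b = 8, c = 2
log_b(a) = log_8(51) = 1.8908

Case 3: c = 2 > log_8(51) = 1.8908
T(n) = O(n^2) = O(n^2)

For T(n) = 51T(n/8) + O(n^2): log_8(51) = 1.8908. This is Case 3 of the Master Theorem (c > log_b(a), work dominated by root), giving O(n^2).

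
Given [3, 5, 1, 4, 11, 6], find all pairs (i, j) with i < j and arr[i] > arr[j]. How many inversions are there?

Finding inversions in [3, 5, 1, 4, 11, 6]:

(0, 2): arr[0]=3 > arr[2]=1
(1, 2): arr[1]=5 > arr[2]=1
(1, 3): arr[1]=5 > arr[3]=4
(4, 5): arr[4]=11 > arr[5]=6

Total inversions: 4

The array has 4 inversion(s): (0,2), (1,2), (1,3), (4,5). Each pair (i,j) satisfies i < j and arr[i] > arr[j].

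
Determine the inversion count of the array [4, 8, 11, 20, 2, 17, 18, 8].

Finding inversions in [4, 8, 11, 20, 2, 17, 18, 8]:

(0, 4): arr[0]=4 > arr[4]=2
(1, 4): arr[1]=8 > arr[4]=2
(2, 4): arr[2]=11 > arr[4]=2
(2, 7): arr[2]=11 > arr[7]=8
(3, 4): arr[3]=20 > arr[4]=2
(3, 5): arr[3]=20 > arr[5]=17
(3, 6): arr[3]=20 > arr[6]=18
(3, 7): arr[3]=20 > arr[7]=8
(5, 7): arr[5]=17 > arr[7]=8
(6, 7): arr[6]=18 > arr[7]=8

Total inversions: 10

The array has 10 inversion(s): (0,4), (1,4), (2,4), (2,7), (3,4), (3,5), (3,6), (3,7), (5,7), (6,7). Each pair (i,j) satisfies i < j and arr[i] > arr[j].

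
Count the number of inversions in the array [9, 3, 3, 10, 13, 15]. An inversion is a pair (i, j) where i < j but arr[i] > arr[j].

Finding inversions in [9, 3, 3, 10, 13, 15]:

(0, 1): arr[0]=9 > arr[1]=3
(0, 2): arr[0]=9 > arr[2]=3

Total inversions: 2

The array has 2 inversion(s): (0,1), (0,2). Each pair (i,j) satisfies i < j and arr[i] > arr[j].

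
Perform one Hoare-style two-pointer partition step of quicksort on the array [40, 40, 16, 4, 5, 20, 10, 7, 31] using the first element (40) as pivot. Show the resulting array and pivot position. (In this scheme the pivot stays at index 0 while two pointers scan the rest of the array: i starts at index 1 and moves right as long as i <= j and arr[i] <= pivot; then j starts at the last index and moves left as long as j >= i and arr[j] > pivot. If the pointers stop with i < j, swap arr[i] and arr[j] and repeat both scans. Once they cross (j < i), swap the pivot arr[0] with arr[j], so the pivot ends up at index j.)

Hoare-style two-pointer partition with pivot = 40:

Initial array: [40, 40, 16, 4, 5, 20, 10, 7, 31]

Pointers start at i = 1, j = 8.
i ends at 9, j ends at 8: the pointers have crossed (j < i), so scanning stops.

Swap pivot arr[0] with arr[8] to place pivot at position 8: [31, 40, 16, 4, 5, 20, 10, 7, 40]
Pivot position: 8

After partitioning with pivot 40, the array becomes [31, 40, 16, 4, 5, 20, 10, 7, 40]. The pivot is placed at index 8. All elements to the left of the pivot are <= 40, and all elements to the right are > 40.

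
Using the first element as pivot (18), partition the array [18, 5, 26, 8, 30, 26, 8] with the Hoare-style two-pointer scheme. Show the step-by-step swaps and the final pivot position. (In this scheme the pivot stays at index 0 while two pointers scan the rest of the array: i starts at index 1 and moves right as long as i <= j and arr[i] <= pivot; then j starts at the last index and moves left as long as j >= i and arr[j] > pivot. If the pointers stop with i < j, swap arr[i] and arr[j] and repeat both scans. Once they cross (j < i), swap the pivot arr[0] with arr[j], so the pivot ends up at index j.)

Hoare-style two-pointer partition with pivot = 18:

Initial array: [18, 5, 26, 8, 30, 26, 8]

Pointers start at i = 1, j = 6.
i stops at index 2 (arr[2]=26 > 18), j stops at index 6 (arr[6]=8 <= 18): swap arr[2] and arr[6], array becomes [18, 5, 8, 8, 30, 26, 26]
i ends at 4, j ends at 3: the pointers have crossed (j < i), so scanning stops.

Swap pivot arr[0] with arr[3] to place pivot at position 3: [8, 5, 8, 18, 30, 26, 26]
Pivot position: 3

After partitioning with pivot 18, the array becomes [8, 5, 8, 18, 30, 26, 26]. The pivot is placed at index 3. All elements to the left of the pivot are <= 18, and all elements to the right are > 18.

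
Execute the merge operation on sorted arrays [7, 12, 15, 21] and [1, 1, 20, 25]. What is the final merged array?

Merging process:

Compare 7 vs 1: take 1 from right. Merged: [1]
Compare 7 vs 1: take 1 from right. Merged: [1, 1]
Compare 7 vs 20: take 7 from left. Merged: [1, 1, 7]
Compare 12 vs 20: take 12 from left. Merged: [1, 1, 7, 12]
Compare 15 vs 20: take 15 from left. Merged: [1, 1, 7, 12, 15]
Compare 21 vs 20: take 20 from right. Merged: [1, 1, 7, 12, 15, 20]
Compare 21 vs 25: take 21 from left. Merged: [1, 1, 7, 12, 15, 20, 21]
Append remaining from right: [25]. Merged: [1, 1, 7, 12, 15, 20, 21, 25]

Final merged array: [1, 1, 7, 12, 15, 20, 21, 25]
Total comparisons: 7

The merged array is [1, 1, 7, 12, 15, 20, 21, 25], requiring 7 comparisons. The merge step runs in O(n) time where n is the total number of elements.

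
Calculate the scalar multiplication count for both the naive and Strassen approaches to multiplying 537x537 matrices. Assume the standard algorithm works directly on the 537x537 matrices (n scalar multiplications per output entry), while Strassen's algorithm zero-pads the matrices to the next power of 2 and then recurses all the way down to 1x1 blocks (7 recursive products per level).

Matrix multiplication for 537x537 matrices:

Strassen's algorithm requires power-of-2 dimensions. Pad 537x537 to 1024x1024 (next power of 2).

Standard algorithm: 537^3 = 154854153 multiplications
Strassen's algorithm: 7^(log2(1024)) = 7^10 = 282475249 multiplications
Difference: 154854153 - 282475249 = -127621096 (Strassen uses MORE here due to padding overhead — for small or just-over-power-of-2 n, padding can outweigh the per-level savings)

Standard: 154854153 multiplications (537^3). Strassen: 282475249 multiplications (7^10, after padding to 1024x1024). Strassen reduces 8 recursive multiplications to 7 at each level.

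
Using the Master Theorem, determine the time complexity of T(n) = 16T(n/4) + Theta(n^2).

Master Theorem for T(n) = 16T(n/4) + O(n^2):

a = 16, b = 4, c = 2
log_b(a) = log_4(16) = 2.0000

Case 2: c = 2 = log_4(16) = 2.0000
T(n) = O(n^2 log n) = O(n^2 log n)

For T(n) = 16T(n/4) + O(n^2): log_4(16) = 2.0000. This is Case 2 of the Master Theorem (c = log_b(a), equal work at all levels), giving O(n^2 log n).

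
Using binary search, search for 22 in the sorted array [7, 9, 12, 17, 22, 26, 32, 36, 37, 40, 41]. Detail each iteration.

Binary search for 22 in [7, 9, 12, 17, 22, 26, 32, 36, 37, 40, 41]:

lo=0, hi=10, mid=5, arr[mid]=26 -> 26 > 22, search left half
lo=0, hi=4, mid=2, arr[mid]=12 -> 12 < 22, search right half
lo=3, hi=4, mid=3, arr[mid]=17 -> 17 < 22, search right half
lo=4, hi=4, mid=4, arr[mid]=22 -> Found target at index 4!

Binary search finds 22 at index 4 after 4 comparisons. The search repeatedly halves the search space by comparing with the middle element.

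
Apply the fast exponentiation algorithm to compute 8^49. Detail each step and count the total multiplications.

Computing 8^49 by squaring (build up from 8^1; each line after the first costs one multiplication):

8^1 = 8
8^2 = (8^1)^2 = 8^2 = 64
8^3 = 8 * 8^2 = 8 * 64 = 512
8^6 = (8^3)^2 = 512^2 = 262144
8^12 = (8^6)^2 = 262144^2 = 68719476736
8^24 = (8^12)^2 = 68719476736^2 = 4722366482869645213696
8^48 = (8^24)^2 = 4722366482869645213696^2 = 22300745198530623141535718272648361505980416
8^49 = 8 * 8^48 = 8 * 22300745198530623141535718272648361505980416 = 178405961588244985132285746181186892047843328

Result: 178405961588244985132285746181186892047843328
Multiplications needed: 7 (7 lines after 8^1)

8^49 = 178405961588244985132285746181186892047843328. Using exponentiation by squaring, this requires 7 multiplications. The key idea: if the exponent is even, square the half-power; if odd, multiply by the base once.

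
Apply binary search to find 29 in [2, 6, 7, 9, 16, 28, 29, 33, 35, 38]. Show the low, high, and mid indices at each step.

Binary search for 29 in [2, 6, 7, 9, 16, 28, 29, 33, 35, 38]:

lo=0, hi=9, mid=4, arr[mid]=16 -> 16 < 29, search right half
lo=5, hi=9, mid=7, arr[mid]=33 -> 33 > 29, search left half
lo=5, hi=6, mid=5, arr[mid]=28 -> 28 < 29, search right half
lo=6, hi=6, mid=6, arr[mid]=29 -> Found target at index 6!

Binary search finds 29 at index 6 after 4 comparisons. The search repeatedly halves the search space by comparing with the middle element.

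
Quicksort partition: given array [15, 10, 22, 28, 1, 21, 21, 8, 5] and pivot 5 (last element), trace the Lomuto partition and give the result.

Lomuto partition with pivot = 5:

Initial array: [15, 10, 22, 28, 1, 21, 21, 8, 5]

arr[0]=15 > 5: no swap
arr[1]=10 > 5: no swap
arr[2]=22 > 5: no swap
arr[3]=28 > 5: no swap
arr[4]=1 <= 5: swap with position 0, array becomes [1, 10, 22, 28, 15, 21, 21, 8, 5]
arr[5]=21 > 5: no swap
arr[6]=21 > 5: no swap
arr[7]=8 > 5: no swap

Place pivot at position 1: [1, 5, 22, 28, 15, 21, 21, 8, 10]
Pivot position: 1

After partitioning with pivot 5, the array becomes [1, 5, 22, 28, 15, 21, 21, 8, 10]. The pivot is placed at index 1. All elements to the left of the pivot are <= 5, and all elements to the right are > 5.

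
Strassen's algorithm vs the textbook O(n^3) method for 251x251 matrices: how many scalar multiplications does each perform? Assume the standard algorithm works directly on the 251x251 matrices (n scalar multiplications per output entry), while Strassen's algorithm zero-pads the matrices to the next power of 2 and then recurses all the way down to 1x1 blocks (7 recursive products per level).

Matrix multiplication for 251x251 matrices:

Strassen's algorithm requires power-of-2 dimensions. Pad 251x251 to 256x256 (next power of 2).

Standard algorithm: 251^3 = 15813251 multiplications
Strassen's algorithm: 7^(log2(256)) = 7^8 = 5764801 multiplications
Savings: 15813251 - 5764801 = 10048450 multiplications

Standard: 15813251 multiplications (251^3). Strassen: 5764801 multiplications (7^8, after padding to 256x256). Strassen reduces 8 recursive multiplications to 7 at each level.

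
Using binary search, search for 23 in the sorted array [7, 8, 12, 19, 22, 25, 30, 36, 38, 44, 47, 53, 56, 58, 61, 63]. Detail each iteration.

Binary search for 23 in [7, 8, 12, 19, 22, 25, 30, 36, 38, 44, 47, 53, 56, 58, 61, 63]:

lo=0, hi=15, mid=7, arr[mid]=36 -> 36 > 23, search left half
lo=0, hi=6, mid=3, arr[mid]=19 -> 19 < 23, search right half
lo=4, hi=6, mid=5, arr[mid]=25 -> 25 > 23, search left half
lo=4, hi=4, mid=4, arr[mid]=22 -> 22 < 23, search right half
lo=5 > hi=4, target 23 not found

Binary search determines that 23 is not in the array after 4 comparisons. The search space was exhausted without finding the target.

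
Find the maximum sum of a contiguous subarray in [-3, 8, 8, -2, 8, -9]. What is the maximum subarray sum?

Using Kadane's algorithm on [-3, 8, 8, -2, 8, -9]:

Scanning through the array:
Position 1 (value 8): max_ending_here = 8, max_so_far = 8
Position 2 (value 8): max_ending_here = 16, max_so_far = 16
Position 3 (value -2): max_ending_here = 14, max_so_far = 16
Position 4 (value 8): max_ending_here = 22, max_so_far = 22
Position 5 (value -9): max_ending_here = 13, max_so_far = 22

Maximum subarray: [8, 8, -2, 8]
Maximum sum: 22

The maximum subarray is [8, 8, -2, 8] with sum 22. This subarray runs from index 1 to index 4.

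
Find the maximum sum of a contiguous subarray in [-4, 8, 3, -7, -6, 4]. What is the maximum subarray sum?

Using Kadane's algorithm on [-4, 8, 3, -7, -6, 4]:

Scanning through the array:
Position 1 (value 8): max_ending_here = 8, max_so_far = 8
Position 2 (value 3): max_ending_here = 11, max_so_far = 11
Position 3 (value -7): max_ending_here = 4, max_so_far = 11
Position 4 (value -6): max_ending_here = -2, max_so_far = 11
Position 5 (value 4): max_ending_here = 4, max_so_far = 11

Maximum subarray: [8, 3]
Maximum sum: 11

The maximum subarray is [8, 3] with sum 11. This subarray runs from index 1 to index 2.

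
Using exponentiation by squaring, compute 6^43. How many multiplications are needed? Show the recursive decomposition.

Computing 6^43 by squaring (build up from 6^1; each line after the first costs one multiplication):

6^1 = 6
6^2 = (6^1)^2 = 6^2 = 36
6^4 = (6^2)^2 = 36^2 = 1296
6^5 = 6 * 6^4 = 6 * 1296 = 7776
6^10 = (6^5)^2 = 7776^2 = 60466176
6^20 = (6^10)^2 = 60466176^2 = 3656158440062976
6^21 = 6 * 6^20 = 6 * 3656158440062976 = 21936950640377856
6^42 = (6^21)^2 = 21936950640377856^2 = 481229803398374426442198455156736
6^43 = 6 * 6^42 = 6 * 481229803398374426442198455156736 = 2887378820390246558653190730940416

Result: 2887378820390246558653190730940416
Multiplications needed: 8 (8 lines after 6^1)

6^43 = 2887378820390246558653190730940416. Using exponentiation by squaring, this requires 8 multiplications. The key idea: if the exponent is even, square the half-power; if odd, multiply by the base once.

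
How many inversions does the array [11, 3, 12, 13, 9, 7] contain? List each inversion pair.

Finding inversions in [11, 3, 12, 13, 9, 7]:

(0, 1): arr[0]=11 > arr[1]=3
(0, 4): arr[0]=11 > arr[4]=9
(0, 5): arr[0]=11 > arr[5]=7
(2, 4): arr[2]=12 > arr[4]=9
(2, 5): arr[2]=12 > arr[5]=7
(3, 4): arr[3]=13 > arr[4]=9
(3, 5): arr[3]=13 > arr[5]=7
(4, 5): arr[4]=9 > arr[5]=7

Total inversions: 8

The array has 8 inversion(s): (0,1), (0,4), (0,5), (2,4), (2,5), (3,4), (3,5), (4,5). Each pair (i,j) satisfies i < j and arr[i] > arr[j].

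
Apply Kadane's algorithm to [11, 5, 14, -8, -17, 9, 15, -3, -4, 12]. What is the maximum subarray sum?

Using Kadane's algorithm on [11, 5, 14, -8, -17, 9, 15, -3, -4, 12]:

Scanning through the array:
Position 1 (value 5): max_ending_here = 16, max_so_far = 16
Position 2 (value 14): max_ending_here = 30, max_so_far = 30
Position 3 (value -8): max_ending_here = 22, max_so_far = 30
Position 4 (value -17): max_ending_here = 5, max_so_far = 30
Position 5 (value 9): max_ending_here = 14, max_so_far = 30
Position 6 (value 15): max_ending_here = 29, max_so_far = 30
Position 7 (value -3): max_ending_here = 26, max_so_far = 30
Position 8 (value -4): max_ending_here = 22, max_so_far = 30
Position 9 (value 12): max_ending_here = 34, max_so_far = 34

Maximum subarray: [11, 5, 14, -8, -17, 9, 15, -3, -4, 12]
Maximum sum: 34

The maximum subarray is [11, 5, 14, -8, -17, 9, 15, -3, -4, 12] with sum 34. This subarray runs from index 0 to index 9.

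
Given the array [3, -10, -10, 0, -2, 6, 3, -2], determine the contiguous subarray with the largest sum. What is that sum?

Using Kadane's algorithm on [3, -10, -10, 0, -2, 6, 3, -2]:

Scanning through the array:
Position 1 (value -10): max_ending_here = -7, max_so_far = 3
Position 2 (value -10): max_ending_here = -10, max_so_far = 3
Position 3 (value 0): max_ending_here = 0, max_so_far = 3
Position 4 (value -2): max_ending_here = -2, max_so_far = 3
Position 5 (value 6): max_ending_here = 6, max_so_far = 6
Position 6 (value 3): max_ending_here = 9, max_so_far = 9
Position 7 (value -2): max_ending_here = 7, max_so_far = 9

Maximum subarray: [6, 3]
Maximum sum: 9

The maximum subarray is [6, 3] with sum 9. This subarray runs from index 5 to index 6.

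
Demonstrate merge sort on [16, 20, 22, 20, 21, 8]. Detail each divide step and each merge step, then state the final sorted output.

Merge sort trace:

Split: [16, 20, 22, 20, 21, 8] -> [16, 20, 22] and [20, 21, 8]
  Split: [16, 20, 22] -> [16] and [20, 22]
    Split: [20, 22] -> [20] and [22]
    Merge: [20] + [22] -> [20, 22]
  Merge: [16] + [20, 22] -> [16, 20, 22]
  Split: [20, 21, 8] -> [20] and [21, 8]
    Split: [21, 8] -> [21] and [8]
    Merge: [21] + [8] -> [8, 21]
  Merge: [20] + [8, 21] -> [8, 20, 21]
Merge: [16, 20, 22] + [8, 20, 21] -> [8, 16, 20, 20, 21, 22]

Final sorted array: [8, 16, 20, 20, 21, 22]

The merge sort proceeds by recursively splitting the array and merging sorted halves.
After all merges, the sorted array is [8, 16, 20, 20, 21, 22].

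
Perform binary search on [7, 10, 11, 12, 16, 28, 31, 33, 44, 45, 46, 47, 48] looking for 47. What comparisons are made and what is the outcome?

Binary search for 47 in [7, 10, 11, 12, 16, 28, 31, 33, 44, 45, 46, 47, 48]:

lo=0, hi=12, mid=6, arr[mid]=31 -> 31 < 47, search right half
lo=7, hi=12, mid=9, arr[mid]=45 -> 45 < 47, search right half
lo=10, hi=12, mid=11, arr[mid]=47 -> Found target at index 11!

Binary search finds 47 at index 11 after 3 comparisons. The search repeatedly halves the search space by comparing with the middle element.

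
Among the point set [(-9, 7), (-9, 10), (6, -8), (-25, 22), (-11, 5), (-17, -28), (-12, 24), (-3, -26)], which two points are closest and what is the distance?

Computing all pairwise distances among 8 points:

d((-9, 7), (-9, 10)) = 3.0
d((-9, 7), (6, -8)) = 21.2132
d((-9, 7), (-25, 22)) = 21.9317
d((-9, 7), (-11, 5)) = 2.8284 <-- minimum
d((-9, 7), (-17, -28)) = 35.9026
d((-9, 7), (-12, 24)) = 17.2627
d((-9, 7), (-3, -26)) = 33.541
d((-9, 10), (6, -8)) = 23.4307
d((-9, 10), (-25, 22)) = 20.0
d((-9, 10), (-11, 5)) = 5.3852
d((-9, 10), (-17, -28)) = 38.833
d((-9, 10), (-12, 24)) = 14.3178
d((-9, 10), (-3, -26)) = 36.4966
d((6, -8), (-25, 22)) = 43.1393
d((6, -8), (-11, 5)) = 21.4009
d((6, -8), (-17, -28)) = 30.4795
d((6, -8), (-12, 24)) = 36.7151
d((6, -8), (-3, -26)) = 20.1246
d((-25, 22), (-11, 5)) = 22.0227
d((-25, 22), (-17, -28)) = 50.636
d((-25, 22), (-12, 24)) = 13.1529
d((-25, 22), (-3, -26)) = 52.8015
d((-11, 5), (-17, -28)) = 33.541
d((-11, 5), (-12, 24)) = 19.0263
d((-11, 5), (-3, -26)) = 32.0156
d((-17, -28), (-12, 24)) = 52.2398
d((-17, -28), (-3, -26)) = 14.1421
d((-12, 24), (-3, -26)) = 50.8035

Closest pair: (-9, 7) and (-11, 5) with distance 2.8284

The closest pair is (-9, 7) and (-11, 5) with Euclidean distance 2.8284. For 8 points, brute-force pairwise comparison is shown above. For large n, the divide-and-conquer algorithm (sort by x, recurse on halves, check the dividing strip) achieves O(n log n).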